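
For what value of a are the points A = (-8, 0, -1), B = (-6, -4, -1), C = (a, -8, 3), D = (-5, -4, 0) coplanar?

0

Coplanarity ⇔ det[AB; AC; AD] = 0.
Expanding, this is linear in a: (4)a + (0) = 0.
So a = 0.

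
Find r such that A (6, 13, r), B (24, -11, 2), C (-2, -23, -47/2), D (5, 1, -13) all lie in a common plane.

Coplanarity ⇔ det[AB; AC; AD] = 0.
Expanding, this is linear in r: (540)r + (5400) = 0.
So r = -10.

-10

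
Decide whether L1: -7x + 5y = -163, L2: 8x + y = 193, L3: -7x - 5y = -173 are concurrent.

Yes

Intersecting L1 and L2: solving the 2×2 system gives (x, y) = (24, 1).
Substitute into L3: (-7)(24) + (-5)(1) = -173.
This equals -173, so (24, 1) lies on all three lines and they are concurrent.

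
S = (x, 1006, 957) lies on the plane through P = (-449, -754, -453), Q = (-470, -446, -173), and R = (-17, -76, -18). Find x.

-68

The plane through P, Q, R has equation −55860x + 130095y − 147294z = -6286308.
Substituting S: (-55860)x + (-10084788) = -6286308, so x = -68.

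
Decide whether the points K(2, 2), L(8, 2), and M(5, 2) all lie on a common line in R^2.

Yes

KL = (6, 0), KM = (3, 0).
Twice the signed area of △KLM is (6)(0) − (0)(3) = 0.
The triangle is degenerate (zero area), so the points are collinear.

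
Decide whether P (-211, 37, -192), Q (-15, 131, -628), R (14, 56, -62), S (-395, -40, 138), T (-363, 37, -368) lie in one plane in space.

The plane through P, Q, R has normal n = PQ × PR = (20504, -123580, -17426) and equation n·X = -5553012.
Checking the remaining points: n·S = -5560668, n·T = -5602644.
Since n·S = -5560668 ≠ -5553012, S is off the plane and the points are not all coplanar.

No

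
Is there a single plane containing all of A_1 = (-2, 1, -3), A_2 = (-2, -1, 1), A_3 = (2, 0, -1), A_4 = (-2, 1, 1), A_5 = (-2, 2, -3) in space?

No

The plane through A_1, A_2, A_3 has normal n = A_1A_2 × A_1A_3 = (0, 16, 8) and equation n·P = -8.
Checking the remaining points: n·A_4 = 24, n·A_5 = 8.
Since n·A_4 = 24 ≠ -8, A_4 is off the plane and the points are not all coplanar.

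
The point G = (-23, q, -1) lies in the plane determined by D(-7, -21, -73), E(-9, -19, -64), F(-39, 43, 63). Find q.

The plane through D, E, F has equation −304x − 16y − 64z = 7136.
Substituting G: (-16)q + (7056) = 7136, so q = -5.

-5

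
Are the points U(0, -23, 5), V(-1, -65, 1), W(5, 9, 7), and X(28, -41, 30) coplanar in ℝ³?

No

The four points are coplanar iff the 3×3 determinant with rows UV, UW, UX is zero.
Rows: (-1, -42, -4), (5, 32, 2), (28, -18, 25).
Expanding along the first row: (-1)(836) − (-42)(69) + (-4)(-986) = 6006.
Nonzero ⇒ not coplanar.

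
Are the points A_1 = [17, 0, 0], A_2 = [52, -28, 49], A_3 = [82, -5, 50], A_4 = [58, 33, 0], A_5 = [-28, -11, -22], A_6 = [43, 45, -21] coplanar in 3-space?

Yes

The plane through A_1, A_2, A_3 has normal n = A_1A_2 × A_1A_3 = (-1155, 1435, 1645) and equation n·P = -19635.
Checking the remaining points: n·A_4 = -19635, n·A_5 = -19635, n·A_6 = -19635.
All equal -19635, so all 6 points lie in one plane.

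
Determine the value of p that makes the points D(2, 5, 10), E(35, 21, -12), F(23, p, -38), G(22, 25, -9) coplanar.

Normal to plane DEG: n = (136, 187, 340); plane equation n·P = 4607.
Requiring n·F = 4607: (187)p + (-9792) = 4607.
So p = 77.

77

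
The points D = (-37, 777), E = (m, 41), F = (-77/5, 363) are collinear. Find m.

Collinearity: (E − D) must be parallel to (F − D) = (108/5, -414).
Cross-multiplying the components: (m − (-37))·(-414) = (-736)·(108/5).
Solving gives m = 7/5.

7/5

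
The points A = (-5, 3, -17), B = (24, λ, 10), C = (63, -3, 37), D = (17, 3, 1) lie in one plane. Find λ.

Normal to plane ACD: n = (-108, -36, 132); plane equation n·P = -1812.
Requiring n·B = -1812: (-36)λ + (-1272) = -1812.
So λ = 15.

15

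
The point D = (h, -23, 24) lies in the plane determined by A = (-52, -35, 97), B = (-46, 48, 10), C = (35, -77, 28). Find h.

-3

The plane through A, B, C has equation −9381x − 7155y − 7473z = 13356.
Substituting D: (-9381)h + (-14787) = 13356, so h = -3.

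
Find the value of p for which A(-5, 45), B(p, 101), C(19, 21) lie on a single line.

-61

Collinearity: (B − A) must be parallel to (C − A) = (24, -24).
Cross-multiplying the components: (p − (-5))·(-24) = (56)·(24).
Solving gives p = -61.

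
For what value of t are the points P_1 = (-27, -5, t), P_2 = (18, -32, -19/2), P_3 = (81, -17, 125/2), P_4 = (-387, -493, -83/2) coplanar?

Coplanarity ⇔ det[P_1P_2; P_1P_3; P_1P_4] = 0.
Expanding, this is linear in t: (22968)t + (2423124) = 0.
So t = -211/2.

-211/2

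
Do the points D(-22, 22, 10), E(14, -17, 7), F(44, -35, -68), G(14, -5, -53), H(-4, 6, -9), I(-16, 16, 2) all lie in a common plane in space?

No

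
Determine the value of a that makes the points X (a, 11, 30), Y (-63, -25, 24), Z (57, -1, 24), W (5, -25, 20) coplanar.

15

Coplanarity ⇔ det[XY; XZ; XW] = 0.
Expanding, this is linear in a: (96)a + (-1440) = 0.
So a = 15.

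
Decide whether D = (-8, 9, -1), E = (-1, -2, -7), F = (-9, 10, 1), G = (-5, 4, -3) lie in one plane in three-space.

A normal to the plane through D, E, F is n = DE × DF = (-16, -8, -4).
The plane has equation n·P = 60. For G: n·G = 60.
Equal, so G lies in the plane and all four are coplanar.

Yes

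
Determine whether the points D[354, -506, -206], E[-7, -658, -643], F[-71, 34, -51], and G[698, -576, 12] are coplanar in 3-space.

A normal to the plane through D, E, F is n = DE × DF = (212420, 241680, -259540).
The plane has equation n·P = 6371840. For G: n·G = 5947000.
5947000 ≠ 6371840, so G is off the plane.

No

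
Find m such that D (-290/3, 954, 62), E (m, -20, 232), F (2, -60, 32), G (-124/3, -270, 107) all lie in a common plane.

-158

Normal to plane DFG: n = (-82350, -6100, -64660); plane equation n·P = -1867820.
Requiring n·E = -1867820: (-82350)m + (-14879120) = -1867820.
So m = -158.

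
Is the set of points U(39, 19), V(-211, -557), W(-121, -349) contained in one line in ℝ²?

No

UV = (-250, -576), UW = (-160, -368).
det[UV; UW] = (-250)(-368) − (-576)(-160) = -160.
The determinant is nonzero, so they are not collinear.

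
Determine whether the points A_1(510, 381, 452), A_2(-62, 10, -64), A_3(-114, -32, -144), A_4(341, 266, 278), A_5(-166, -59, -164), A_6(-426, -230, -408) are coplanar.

The plane through A_1, A_2, A_3 has normal n = A_1A_2 × A_1A_3 = (8008, -18928, 4732) and equation n·P = -988624.
Checking the remaining points: n·A_4 = -988624, n·A_5 = -988624, n·A_6 = -988624.
All equal -988624, so all 6 points lie in one plane.

Yes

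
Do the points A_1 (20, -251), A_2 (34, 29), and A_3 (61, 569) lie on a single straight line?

Yes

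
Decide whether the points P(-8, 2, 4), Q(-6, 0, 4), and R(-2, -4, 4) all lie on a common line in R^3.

PQ = (2, -2, 0), PR = (6, -6, 0).
PQ × PR = (0, 0, 0).
The cross product vanishes, so the three points are collinear.

Yes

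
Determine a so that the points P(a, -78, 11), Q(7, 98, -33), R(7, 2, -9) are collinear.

7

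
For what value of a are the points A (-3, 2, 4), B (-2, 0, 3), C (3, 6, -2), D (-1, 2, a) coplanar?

Normal to plane ABC: n = (16, 0, 16); plane equation n·P = 16.
Requiring n·D = 16: (16)a + (-16) = 16.
So a = 2.

2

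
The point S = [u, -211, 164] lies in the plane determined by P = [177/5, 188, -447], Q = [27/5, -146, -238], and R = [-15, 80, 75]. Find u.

-164/5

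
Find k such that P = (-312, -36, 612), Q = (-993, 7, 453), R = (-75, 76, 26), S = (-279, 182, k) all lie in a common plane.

Normal to plane PQR: n = (-7390, -436749, -86463); plane equation n·X = -34886712.
Requiring n·S = -34886712: (-86463)k + (-77426508) = -34886712.
So k = -492.

-492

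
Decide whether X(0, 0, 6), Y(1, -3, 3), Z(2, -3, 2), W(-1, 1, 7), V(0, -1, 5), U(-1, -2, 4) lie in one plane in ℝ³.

No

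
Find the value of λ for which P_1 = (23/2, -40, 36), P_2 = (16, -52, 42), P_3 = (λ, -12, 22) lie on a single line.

Direction P_1P_2 = (9/2, -12, 6). From the y-coordinate of P_3, the parameter along the line is τ = (-12 − (-40))/(-12) = -7/3.
Then λ = 23/2 + (-7/3)·(9/2) = 1.

1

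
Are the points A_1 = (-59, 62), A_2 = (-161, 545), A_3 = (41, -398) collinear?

No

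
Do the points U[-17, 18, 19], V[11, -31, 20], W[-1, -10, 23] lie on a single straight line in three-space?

No

UV = (28, -49, 1), UW = (16, -28, 4).
Comparing components 2 and 3: (-49)(4) − (1)(-28) = -168 ≠ 0, so UV and UW are not parallel and the points are not collinear.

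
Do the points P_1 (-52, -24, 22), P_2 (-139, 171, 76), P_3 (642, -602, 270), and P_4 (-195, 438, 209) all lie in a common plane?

A normal to the plane through P_1, P_2, P_3 is n = P_1P_2 × P_1P_3 = (79572, 59052, -85044).
The plane has equation n·P = -7425960. For P_4: n·P_4 = -7425960.
Equal, so P_4 lies in the plane and all four are coplanar.

Yes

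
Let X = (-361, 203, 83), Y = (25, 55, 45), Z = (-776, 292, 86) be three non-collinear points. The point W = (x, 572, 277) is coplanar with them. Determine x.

-409

The plane through X, Y, Z has equation 2938x + 14612y − 27066z = -340860.
Substituting W: (2938)x + (860782) = -340860, so x = -409.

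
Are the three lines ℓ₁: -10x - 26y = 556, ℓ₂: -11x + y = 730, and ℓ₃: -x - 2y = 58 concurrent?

Intersecting ℓ₁ and ℓ₂: solving the 2×2 system gives (x, y) = (-66, 4).
Substitute into ℓ₃: (-1)(-66) + (-2)(4) = 58.
This equals 58, so (-66, 4) lies on all three lines and they are concurrent.

Yes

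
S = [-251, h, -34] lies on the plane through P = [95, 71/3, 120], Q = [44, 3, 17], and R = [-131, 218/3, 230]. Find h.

56/3

A normal to the plane is n = PQ × PR = (8321/3, 28888, -21509/3).
S lies in the plane iff n · PS = 0.
This gives (28888)h + (-1617728/3) = 0, so h = 56/3.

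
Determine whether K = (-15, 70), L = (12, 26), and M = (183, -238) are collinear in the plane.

No

KL = (27, -44), KM = (198, -308).
det[KL; KM] = (27)(-308) − (-44)(198) = 396.
The determinant is nonzero, so they are not collinear.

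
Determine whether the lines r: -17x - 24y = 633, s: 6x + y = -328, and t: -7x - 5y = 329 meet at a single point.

The three lines meet at one point iff the augmented coefficient matrix [aᵢ bᵢ cᵢ] has rank < 3, i.e. its determinant vanishes.
Here the determinant is 0.
It vanishes, so the lines are concurrent at (-57, 14).

Yes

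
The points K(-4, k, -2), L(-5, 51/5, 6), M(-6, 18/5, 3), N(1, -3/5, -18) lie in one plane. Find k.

18/5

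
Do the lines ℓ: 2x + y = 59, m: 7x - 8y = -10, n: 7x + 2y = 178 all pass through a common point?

No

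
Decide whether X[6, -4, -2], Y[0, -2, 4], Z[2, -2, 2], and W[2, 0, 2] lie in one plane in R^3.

A normal to the plane through X, Y, Z is n = XY × XZ = (-4, 0, -4).
The plane has equation n·P = -16. For W: n·W = -16.
Equal, so W lies in the plane and all four are coplanar.

Yes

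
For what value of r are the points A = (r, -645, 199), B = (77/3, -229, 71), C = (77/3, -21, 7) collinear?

77/3

Direction BC = (0, 208, -64). From the y-coordinate of A, the parameter along the line is τ = (-645 − (-229))/208 = -2.
Then r = 77/3 + (-2)·(0) = 77/3.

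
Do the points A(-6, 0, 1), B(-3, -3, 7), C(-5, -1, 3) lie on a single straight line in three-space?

AB = (3, -3, 6), AC = (1, -1, 2).
Each component of AC is 1/3 times the corresponding component of AB, so AC = 1/3·AB and the points are collinear.

Yes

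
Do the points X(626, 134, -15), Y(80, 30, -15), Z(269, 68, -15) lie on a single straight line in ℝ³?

No

XY = (-546, -104, 0), XZ = (-357, -66, 0).
XY × XZ = (0, 0, -1092).
The cross product is nonzero, so the points do not lie on one line.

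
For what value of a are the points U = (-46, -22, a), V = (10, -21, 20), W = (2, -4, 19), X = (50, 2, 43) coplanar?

Coplanarity ⇔ det[UV; UW; UX] = 0.
Expanding, this is linear in a: (864)a + (6048) = 0.
So a = -7.

-7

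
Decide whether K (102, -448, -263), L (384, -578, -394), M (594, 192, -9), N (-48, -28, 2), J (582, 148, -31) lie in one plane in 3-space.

The plane through K, L, M has normal n = KL × KM = (50820, -136080, 244440) and equation n·P = 1859760.
Checking the remaining points: n·N = 1859760, n·J = 1859760.
All equal 1859760, so all 5 points lie in one plane.

Yes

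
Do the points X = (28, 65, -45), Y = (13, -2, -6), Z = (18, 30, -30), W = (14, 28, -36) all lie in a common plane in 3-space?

The four points are coplanar iff the 3×3 determinant with rows XY, XZ, XW is zero.
Rows: (-15, -67, 39), (-10, -35, 15), (-14, -37, 9).
Expanding along the first row: (-15)(240) − (-67)(120) + (39)(-120) = -240.
Nonzero ⇒ not coplanar.

No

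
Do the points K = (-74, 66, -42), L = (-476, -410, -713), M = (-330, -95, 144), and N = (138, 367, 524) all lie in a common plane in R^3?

With K as base: KL = (-402, -476, -671), KM = (-256, -161, 186), KN = (212, 301, 566).
KM × KN = (-147112, 184328, -42924).
KL · (KM × KN) = 200900.
Since 200900 ≠ 0, the four points are not coplanar.

No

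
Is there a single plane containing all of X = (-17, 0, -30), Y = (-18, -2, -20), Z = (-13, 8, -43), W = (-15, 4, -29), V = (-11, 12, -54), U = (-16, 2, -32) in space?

Yes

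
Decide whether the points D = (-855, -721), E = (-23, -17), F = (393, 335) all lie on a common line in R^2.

DE = (832, 704), DF = (1248, 1056).
det[DE; DF] = (832)(1056) − (704)(1248) = 0.
The determinant is zero, so the points are collinear.

Yes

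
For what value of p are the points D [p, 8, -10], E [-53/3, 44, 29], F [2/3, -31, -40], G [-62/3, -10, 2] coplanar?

Coplanarity ⇔ det[DE; DF; DG] = 0.
Expanding, this is linear in p: (1701)p + (7938) = 0.
So p = -14/3.

-14/3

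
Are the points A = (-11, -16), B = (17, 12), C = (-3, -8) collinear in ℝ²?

Yes

AB = (28, 28), AC = (8, 8).
Twice the signed area of △ABC is (28)(8) − (28)(8) = 0.
The triangle is degenerate (zero area), so the points are collinear.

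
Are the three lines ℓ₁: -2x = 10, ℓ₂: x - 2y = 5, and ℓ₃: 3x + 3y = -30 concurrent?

Yes

Intersecting ℓ₁ and ℓ₂: solving the 2×2 system gives (x, y) = (-5, -5).
Substitute into ℓ₃: (3)(-5) + (3)(-5) = -30.
This equals -30, so (-5, -5) lies on all three lines and they are concurrent.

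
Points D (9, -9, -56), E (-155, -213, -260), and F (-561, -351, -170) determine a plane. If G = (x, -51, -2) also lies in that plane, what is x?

Coplanarity requires DE · (DF × DG) = 0.
DE = (-164, -204, -204), DF = (-570, -342, -114); the triple product is linear in x with coefficient -46512 and constant term -6930288.
Setting it to zero: x = -149.

-149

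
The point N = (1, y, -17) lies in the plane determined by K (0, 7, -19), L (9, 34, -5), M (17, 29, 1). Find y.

12

A normal to the plane is n = KL × KM = (232, 58, -261).
N lies in the plane iff n · KN = 0.
This gives (58)y + (-696) = 0, so y = 12.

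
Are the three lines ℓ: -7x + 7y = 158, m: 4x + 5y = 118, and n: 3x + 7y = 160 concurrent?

Lines aᵢx + bᵢy = cᵢ with pairwise distinct directions are concurrent exactly when det[aᵢ bᵢ cᵢ] = 0.
Here the determinant is 234.
Nonzero, so no common point exists.

No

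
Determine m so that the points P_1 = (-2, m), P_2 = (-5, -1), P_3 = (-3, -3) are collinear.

The three points are collinear iff det[P_1P_2; P_1P_3] = 0.
This determinant is linear in m: (2)m + (8) = 0, so m = -4.

-4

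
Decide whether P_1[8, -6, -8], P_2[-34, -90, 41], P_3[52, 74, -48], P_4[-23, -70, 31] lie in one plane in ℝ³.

A normal to the plane through P_1, P_2, P_3 is n = P_1P_2 × P_1P_3 = (-560, 476, 336).
The plane has equation n·P = -10024. For P_4: n·P_4 = -10024.
Equal, so P_4 lies in the plane and all four are coplanar.

Yes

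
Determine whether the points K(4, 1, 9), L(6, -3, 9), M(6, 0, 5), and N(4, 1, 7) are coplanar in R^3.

No

With K as base: KL = (2, -4, 0), KM = (2, -1, -4), KN = (0, 0, -2).
KM × KN = (2, 4, 0).
KL · (KM × KN) = -12.
Since -12 ≠ 0, the four points are not coplanar.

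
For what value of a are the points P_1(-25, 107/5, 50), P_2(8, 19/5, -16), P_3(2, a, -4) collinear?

7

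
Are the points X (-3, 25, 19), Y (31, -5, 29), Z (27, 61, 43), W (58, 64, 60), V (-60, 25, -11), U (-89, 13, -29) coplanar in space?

No

The plane through X, Y, Z has normal n = XY × XZ = (-1080, -516, 2124) and equation n·P = 30696.
Checking the remaining points: n·W = 31776, n·V = 28536, n·U = 27816.
Since n·W = 31776 ≠ 30696, W is off the plane and the points are not all coplanar.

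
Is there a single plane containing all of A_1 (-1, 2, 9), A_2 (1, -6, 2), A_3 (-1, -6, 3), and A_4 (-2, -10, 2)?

With A_1 as base: A_1A_2 = (2, -8, -7), A_1A_3 = (0, -8, -6), A_1A_4 = (-1, -12, -7).
A_1A_3 × A_1A_4 = (-16, 6, -8).
A_1A_2 · (A_1A_3 × A_1A_4) = -24.
Since -24 ≠ 0, the four points are not coplanar.

No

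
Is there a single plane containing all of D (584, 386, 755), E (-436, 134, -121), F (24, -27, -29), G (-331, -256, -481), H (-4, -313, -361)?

The plane through D, E, F has normal n = DE × DF = (-164220, -309120, 280140) and equation n·P = -3719100.
Checking the remaining points: n·G = -1255800, n·H = -3719100.
Since n·G = -1255800 ≠ -3719100, G is off the plane and the points are not all coplanar.

No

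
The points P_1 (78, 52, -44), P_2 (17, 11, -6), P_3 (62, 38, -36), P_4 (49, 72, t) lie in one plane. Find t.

Coplanarity ⇔ det[P_1P_2; P_1P_3; P_1P_4] = 0.
Expanding, this is linear in t: (198)t + (396) = 0.
So t = -2.

-2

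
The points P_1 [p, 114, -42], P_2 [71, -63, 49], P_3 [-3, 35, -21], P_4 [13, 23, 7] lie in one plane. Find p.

The points are coplanar iff P_1P_2 · (P_1P_3 × P_1P_4) = 0.
Expanding, this is linear in p: (-1904)p + (-95200) = 0.
So p = -50.

-50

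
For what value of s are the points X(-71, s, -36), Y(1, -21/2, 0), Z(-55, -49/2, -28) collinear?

-57/2

Collinearity requires XY × XZ = 0; each component is linear in s.
The x-component gives (28)s + (798) = 0, so s = -57/2.
The remaining components then also vanish.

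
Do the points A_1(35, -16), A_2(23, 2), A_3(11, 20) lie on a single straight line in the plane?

A_1A_2 = (-12, 18), A_1A_3 = (-24, 36).
det[A_1A_2; A_1A_3] = (-12)(36) − (18)(-24) = 0.
The determinant is zero, so the points are collinear.

Yes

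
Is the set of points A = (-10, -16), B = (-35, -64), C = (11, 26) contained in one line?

No

AB = (-25, -48), AC = (21, 42).
det[AB; AC] = (-25)(42) − (-48)(21) = -42.
The determinant is nonzero, so they are not collinear.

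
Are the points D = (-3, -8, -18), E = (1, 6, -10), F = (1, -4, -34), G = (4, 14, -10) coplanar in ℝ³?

Yes

A normal to the plane through D, E, F is n = DE × DF = (-256, 96, -40).
The plane has equation n·P = 720. For G: n·G = 720.
Equal, so G lies in the plane and all four are coplanar.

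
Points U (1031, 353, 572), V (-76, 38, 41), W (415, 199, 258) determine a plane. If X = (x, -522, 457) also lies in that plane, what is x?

-174

The plane through U, V, W has equation 17136x − 20502y − 23562z = -3047454.
Substituting X: (17136)x + (-65790) = -3047454, so x = -174.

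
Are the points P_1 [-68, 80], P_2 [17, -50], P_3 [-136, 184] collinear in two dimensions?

Yes

P_1P_2 = (85, -130), P_1P_3 = (-68, 104).
det[P_1P_2; P_1P_3] = (85)(104) − (-130)(-68) = 0.
The determinant is zero, so the points are collinear.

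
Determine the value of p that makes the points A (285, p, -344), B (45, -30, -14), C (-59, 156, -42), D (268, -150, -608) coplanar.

-291

Coplanarity ⇔ det[AB; AC; AD] = 0.
Expanding, this is linear in p: (68020)p + (19793820) = 0.
So p = -291.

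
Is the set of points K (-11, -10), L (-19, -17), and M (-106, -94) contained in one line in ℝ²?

KL = (-8, -7), KM = (-95, -84).
If collinear, KM would be a scalar multiple of KL. But (-8)·(-84) ≠ (-7)·(-95) (difference 7), so they are not parallel; the points are not collinear.

No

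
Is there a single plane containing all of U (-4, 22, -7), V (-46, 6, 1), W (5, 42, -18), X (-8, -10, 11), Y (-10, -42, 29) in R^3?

The plane through U, V, W has normal n = UV × UW = (16, -390, -696) and equation n·P = -3772.
Checking the remaining points: n·X = -3884, n·Y = -3964.
Since n·X = -3884 ≠ -3772, X is off the plane and the points are not all coplanar.

No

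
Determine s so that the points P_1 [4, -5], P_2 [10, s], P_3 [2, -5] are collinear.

-5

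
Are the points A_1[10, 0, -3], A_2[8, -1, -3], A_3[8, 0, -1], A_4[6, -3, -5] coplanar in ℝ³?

Yes

A normal to the plane through A_1, A_2, A_3 is n = A_1A_2 × A_1A_3 = (-2, 4, -2).
The plane has equation n·P = -14. For A_4: n·A_4 = -14.
Equal, so A_4 lies in the plane and all four are coplanar.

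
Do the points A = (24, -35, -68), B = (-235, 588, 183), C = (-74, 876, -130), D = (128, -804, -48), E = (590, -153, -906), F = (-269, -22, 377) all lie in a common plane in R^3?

The plane through A, B, C has normal n = AB × AC = (-267287, -40656, -174895) and equation n·P = 6900932.
Checking the remaining points: n·D = 6869648, n·E = 6975908, n·F = 6859220.
Since n·D = 6869648 ≠ 6900932, D is off the plane and the points are not all coplanar.

No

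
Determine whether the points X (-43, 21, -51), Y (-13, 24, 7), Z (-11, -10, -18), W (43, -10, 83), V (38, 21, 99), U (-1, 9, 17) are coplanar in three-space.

No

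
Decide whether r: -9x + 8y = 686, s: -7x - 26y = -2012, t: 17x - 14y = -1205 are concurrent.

The three lines meet at one point iff the augmented coefficient matrix [aᵢ bᵢ cᵢ] has rank < 3, i.e. its determinant vanishes.
Here the determinant is 870.
Nonzero, so no common point exists.

No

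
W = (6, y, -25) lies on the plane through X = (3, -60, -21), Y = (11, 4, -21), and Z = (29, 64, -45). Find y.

-50

Coplanarity requires XY · (XZ × XW) = 0.
XY = (8, 64, 0), XZ = (26, 124, -24); the triple product is linear in y with coefficient 192 and constant term 9600.
Setting it to zero: y = -50.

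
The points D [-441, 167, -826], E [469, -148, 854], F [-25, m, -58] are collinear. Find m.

Direction DE = (910, -315, 1680). From the x-coordinate of F, the parameter along the line is τ = (-25 − (-441))/910 = 16/35.
Then m = 167 + 16/35·(-315) = 23.

23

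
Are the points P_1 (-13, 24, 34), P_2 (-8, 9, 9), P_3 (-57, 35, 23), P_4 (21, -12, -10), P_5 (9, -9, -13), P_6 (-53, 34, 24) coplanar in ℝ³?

The plane through P_1, P_2, P_3 has normal n = P_1P_2 × P_1P_3 = (440, 1155, -605) and equation n·P = 1430.
Checking the remaining points: n·P_4 = 1430, n·P_5 = 1430, n·P_6 = 1430.
All equal 1430, so all 6 points lie in one plane.

Yes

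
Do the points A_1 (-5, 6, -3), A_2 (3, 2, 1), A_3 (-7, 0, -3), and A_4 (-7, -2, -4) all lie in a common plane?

No

With A_1 as base: A_1A_2 = (8, -4, 4), A_1A_3 = (-2, -6, 0), A_1A_4 = (-2, -8, -1).
A_1A_3 × A_1A_4 = (6, -2, 4).
A_1A_2 · (A_1A_3 × A_1A_4) = 72.
Since 72 ≠ 0, the four points are not coplanar.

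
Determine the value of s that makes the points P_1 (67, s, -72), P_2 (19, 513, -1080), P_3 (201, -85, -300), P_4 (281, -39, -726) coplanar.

33

The points are coplanar iff P_1P_2 · (P_1P_3 × P_1P_4) = 0.
Expanding, this is linear in s: (-139932)s + (4617756) = 0.
So s = 33.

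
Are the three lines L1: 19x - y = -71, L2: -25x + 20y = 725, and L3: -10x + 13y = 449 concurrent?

No

Lines aᵢx + bᵢy = cᵢ with pairwise distinct directions are concurrent exactly when det[aᵢ bᵢ cᵢ] = 0.
Here the determinant is -3555.
Nonzero, so no common point exists.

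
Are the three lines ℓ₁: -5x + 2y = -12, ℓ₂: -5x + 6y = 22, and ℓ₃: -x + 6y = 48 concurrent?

No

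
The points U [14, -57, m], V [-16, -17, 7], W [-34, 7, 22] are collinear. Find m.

-18

Direction VW = (-18, 24, 15). From the x-coordinate of U, the parameter along the line is τ = (14 − (-16))/(-18) = -5/3.
Then m = 7 + (-5/3)·(15) = -18.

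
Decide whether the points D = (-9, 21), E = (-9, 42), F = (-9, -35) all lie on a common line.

DE = (0, 21), DF = (0, -56).
det[DE; DF] = (0)(-56) − (21)(0) = 0.
The determinant is zero, so the points are collinear.

Yes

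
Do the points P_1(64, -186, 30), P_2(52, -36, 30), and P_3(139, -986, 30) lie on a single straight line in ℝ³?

No

P_1P_2 = (-12, 150, 0), P_1P_3 = (75, -800, 0).
Comparing components 1 and 2: (-12)(-800) − (150)(75) = -1650 ≠ 0, so P_1P_2 and P_1P_3 are not parallel and the points are not collinear.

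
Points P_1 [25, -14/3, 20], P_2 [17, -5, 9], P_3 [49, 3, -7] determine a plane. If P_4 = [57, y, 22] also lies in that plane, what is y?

Coplanarity requires P_1P_2 · (P_1P_3 × P_1P_4) = 0.
P_1P_2 = (-8, -1/3, -11), P_1P_3 = (24, 23/3, -27); the triple product is linear in y with coefficient -480 and constant term 640.
Setting it to zero: y = 4/3.

4/3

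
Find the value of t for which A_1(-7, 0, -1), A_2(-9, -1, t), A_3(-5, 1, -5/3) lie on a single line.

-1/3

Collinearity requires A_1A_2 × A_1A_3 = 0; each component is linear in t.
The x-component gives (-1)t + (-1/3) = 0, so t = -1/3.
The remaining components then also vanish.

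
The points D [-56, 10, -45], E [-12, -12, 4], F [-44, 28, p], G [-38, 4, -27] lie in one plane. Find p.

-48

Normal to plane DEG: n = (-102, 90, 132); plane equation n·P = 672.
Requiring n·F = 672: (132)p + (7008) = 672.
So p = -48.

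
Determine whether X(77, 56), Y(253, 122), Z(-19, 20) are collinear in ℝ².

Yes

XY = (176, 66), XZ = (-96, -36).
det[XY; XZ] = (176)(-36) − (66)(-96) = 0.
The determinant is zero, so the points are collinear.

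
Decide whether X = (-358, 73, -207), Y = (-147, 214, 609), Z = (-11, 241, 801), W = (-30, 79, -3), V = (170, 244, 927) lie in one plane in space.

No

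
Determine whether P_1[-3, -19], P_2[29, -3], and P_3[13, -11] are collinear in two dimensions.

Yes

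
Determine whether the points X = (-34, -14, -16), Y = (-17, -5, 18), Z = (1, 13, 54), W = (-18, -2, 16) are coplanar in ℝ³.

The four points are coplanar iff the 3×3 determinant with rows XY, XZ, XW is zero.
Rows: (17, 9, 34), (35, 27, 70), (16, 12, 32).
Expanding along the first row: (17)(24) − (9)(0) + (34)(-12) = 0.
Zero determinant ⇒ coplanar.

Yes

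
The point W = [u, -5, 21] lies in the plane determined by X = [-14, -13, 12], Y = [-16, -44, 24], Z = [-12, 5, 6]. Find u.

The plane through X, Y, Z has equation −30x + 12y + 26z = 576.
Substituting W: (-30)u + (486) = 576, so u = -3.

-3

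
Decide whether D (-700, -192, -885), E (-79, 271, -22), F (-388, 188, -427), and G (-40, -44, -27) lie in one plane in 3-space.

No

A normal to the plane through D, E, F is n = DE × DF = (-115886, -15162, 91524).
The plane has equation n·P = 3032564. For G: n·G = 2831420.
2831420 ≠ 3032564, so G is off the plane.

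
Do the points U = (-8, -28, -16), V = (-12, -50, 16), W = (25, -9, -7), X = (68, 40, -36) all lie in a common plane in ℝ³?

The four points are coplanar iff the 3×3 determinant with rows UV, UW, UX is zero.
Rows: (-4, -22, 32), (33, 19, 9), (76, 68, -20).
Expanding along the first row: (-4)(-992) − (-22)(-1344) + (32)(800) = 0.
Zero determinant ⇒ coplanar.

Yes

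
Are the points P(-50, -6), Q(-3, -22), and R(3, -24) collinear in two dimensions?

No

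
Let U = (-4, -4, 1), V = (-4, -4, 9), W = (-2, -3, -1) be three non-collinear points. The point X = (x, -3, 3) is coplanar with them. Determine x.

The plane through U, V, W has equation −8x + 16y = -32.
Substituting X: (-8)x + (-48) = -32, so x = -2.

-2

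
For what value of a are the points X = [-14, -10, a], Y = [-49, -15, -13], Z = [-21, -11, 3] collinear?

7

Collinearity requires XY × XZ = 0; each component is linear in a.
The x-component gives (4)a + (-28) = 0, so a = 7.
The remaining components then also vanish.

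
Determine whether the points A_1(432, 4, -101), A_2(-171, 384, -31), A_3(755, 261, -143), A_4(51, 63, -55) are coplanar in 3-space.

The four points are coplanar iff the 3×3 determinant with rows A_1A_2, A_1A_3, A_1A_4 is zero.
Rows: (-603, 380, 70), (323, 257, -42), (-381, 59, 46).
Expanding along the first row: (-603)(14300) − (380)(-1144) + (70)(116974) = 0.
Zero determinant ⇒ coplanar.

Yes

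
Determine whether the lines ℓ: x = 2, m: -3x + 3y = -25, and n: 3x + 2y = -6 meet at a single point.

Intersecting ℓ and m: solving the 2×2 system gives (x, y) = (2, -19/3).
Substitute into n: (3)(2) + (2)(-19/3) = -20/3.
But n requires -6 ≠ -20/3, so the three lines have no common point.

No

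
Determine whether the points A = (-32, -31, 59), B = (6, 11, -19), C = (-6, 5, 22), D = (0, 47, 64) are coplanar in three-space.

No

The four points are coplanar iff the 3×3 determinant with rows AB, AC, AD is zero.
Rows: (38, 42, -78), (26, 36, -37), (32, 78, 5).
Expanding along the first row: (38)(3066) − (42)(1314) + (-78)(876) = -7008.
Nonzero ⇒ not coplanar.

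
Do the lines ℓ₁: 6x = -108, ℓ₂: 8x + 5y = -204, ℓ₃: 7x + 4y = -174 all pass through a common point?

Yes

Intersecting ℓ₁ and ℓ₂: solving the 2×2 system gives (x, y) = (-18, -12).
Substitute into ℓ₃: (7)(-18) + (4)(-12) = -174.
This equals -174, so (-18, -12) lies on all three lines and they are concurrent.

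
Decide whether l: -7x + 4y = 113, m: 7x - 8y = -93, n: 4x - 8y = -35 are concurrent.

No

Lines aᵢx + bᵢy = cᵢ with pairwise distinct directions are concurrent exactly when det[aᵢ bᵢ cᵢ] = 0.
Here the determinant is 28.
Nonzero, so no common point exists.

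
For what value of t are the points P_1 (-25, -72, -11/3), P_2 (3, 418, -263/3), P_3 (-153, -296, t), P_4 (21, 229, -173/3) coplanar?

The points are coplanar iff P_1P_2 · (P_1P_3 × P_1P_4) = 0.
Expanding, this is linear in t: (14112)t + (-625632) = 0.
So t = 133/3.

133/3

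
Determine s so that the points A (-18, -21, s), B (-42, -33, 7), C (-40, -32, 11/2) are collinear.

Direction BC = (2, 1, -3/2). From the x-coordinate of A, the parameter along the line is τ = (-18 − (-42))/2 = 12.
Then s = 7 + 12·(-3/2) = -11.

-11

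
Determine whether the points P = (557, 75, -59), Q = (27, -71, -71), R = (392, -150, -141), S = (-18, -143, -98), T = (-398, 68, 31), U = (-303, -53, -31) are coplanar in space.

Yes

The plane through P, Q, R has normal n = PQ × PR = (9272, -41480, 95160) and equation n·X = -3560936.
Checking the remaining points: n·S = -3560936, n·T = -3560936, n·U = -3560936.
All equal -3560936, so all 6 points lie in one plane.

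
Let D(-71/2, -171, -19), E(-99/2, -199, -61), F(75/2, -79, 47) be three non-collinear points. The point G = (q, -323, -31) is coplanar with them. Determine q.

The plane through D, E, F has equation 2016x − 2142y + 756z = 280350.
Substituting G: (2016)q + (668430) = 280350, so q = -385/2.

-385/2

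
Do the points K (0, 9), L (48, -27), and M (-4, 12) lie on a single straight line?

Yes

KL = (48, -36), KM = (-4, 3).
Checking proportionality: KM = -1/12·KL, so the vectors are parallel and the points are collinear.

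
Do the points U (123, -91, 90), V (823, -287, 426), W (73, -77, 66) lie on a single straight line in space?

Yes

UV = (700, -196, 336), UW = (-50, 14, -24).
Each component of UW is -1/14 times the corresponding component of UV, so UW = -1/14·UV and the points are collinear.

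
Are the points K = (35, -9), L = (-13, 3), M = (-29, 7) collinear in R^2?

Yes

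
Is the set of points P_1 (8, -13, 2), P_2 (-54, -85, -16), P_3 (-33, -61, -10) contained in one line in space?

No

P_1P_2 = (-62, -72, -18), P_1P_3 = (-41, -48, -12).
P_1P_2 × P_1P_3 = (0, -6, 24).
The cross product is nonzero, so the points do not lie on one line.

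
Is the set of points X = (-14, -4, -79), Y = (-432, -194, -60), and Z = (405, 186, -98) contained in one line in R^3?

XY = (-418, -190, 19), XZ = (419, 190, -19).
XY × XZ = (0, 19, 190).
The cross product is nonzero, so the points do not lie on one line.

No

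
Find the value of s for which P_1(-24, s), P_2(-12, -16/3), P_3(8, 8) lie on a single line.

-40/3

Collinearity: (P_1 − P_2) must be parallel to (P_3 − P_2) = (20, 40/3).
Cross-multiplying the components: (s − (-16/3))·(20) = (-12)·(40/3).
Solving gives s = -40/3.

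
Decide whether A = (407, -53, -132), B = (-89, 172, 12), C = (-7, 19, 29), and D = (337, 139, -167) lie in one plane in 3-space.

No

With A as base: AB = (-496, 225, 144), AC = (-414, 72, 161), AD = (-70, 192, -35).
AC × AD = (-33432, -25760, -74448).
AB · (AC × AD) = 65760.
Since 65760 ≠ 0, the four points are not coplanar.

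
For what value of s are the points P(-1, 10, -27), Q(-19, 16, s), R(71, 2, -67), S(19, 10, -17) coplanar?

21

Coplanarity ⇔ det[PQ; PR; PS] = 0.
Expanding, this is linear in s: (160)s + (-3360) = 0.
So s = 21.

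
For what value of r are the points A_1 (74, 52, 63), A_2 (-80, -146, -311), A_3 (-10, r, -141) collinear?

-56

Direction A_1A_2 = (-154, -198, -374). From the x-coordinate of A_3, the parameter along the line is τ = (-10 − 74)/(-154) = 6/11.
Then r = 52 + 6/11·(-198) = -56.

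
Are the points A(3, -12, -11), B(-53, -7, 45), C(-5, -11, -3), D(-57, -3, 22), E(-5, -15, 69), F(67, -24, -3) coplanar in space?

The plane through A, B, C has normal n = AB × AC = (-16, 0, -16) and equation n·P = 128.
Checking the remaining points: n·D = 560, n·E = -1024, n·F = -1024.
Since n·D = 560 ≠ 128, D is off the plane and the points are not all coplanar.

No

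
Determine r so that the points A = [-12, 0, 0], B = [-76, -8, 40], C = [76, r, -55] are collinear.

Collinearity requires AB × AC = 0; each component is linear in r.
The x-component gives (-40)r + (440) = 0, so r = 11.
The remaining components then also vanish.

11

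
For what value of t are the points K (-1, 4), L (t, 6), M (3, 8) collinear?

The three points are collinear iff det[KL; KM] = 0.
This determinant is linear in t: (4)t + (-4) = 0, so t = 1.

1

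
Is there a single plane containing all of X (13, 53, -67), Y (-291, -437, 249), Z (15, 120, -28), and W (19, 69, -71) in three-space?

No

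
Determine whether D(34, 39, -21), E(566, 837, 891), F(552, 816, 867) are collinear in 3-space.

Yes

DE = (532, 798, 912), DF = (518, 777, 888).
Each component of DF is 37/38 times the corresponding component of DE, so DF = 37/38·DE and the points are collinear.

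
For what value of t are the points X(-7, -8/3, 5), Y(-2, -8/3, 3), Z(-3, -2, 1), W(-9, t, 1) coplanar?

Coplanarity ⇔ det[XY; XZ; XW] = 0.
Expanding, this is linear in t: (12)t + (16) = 0.
So t = -4/3.

-4/3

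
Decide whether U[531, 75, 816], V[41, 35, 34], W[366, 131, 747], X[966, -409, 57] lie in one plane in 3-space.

Yes

With U as base: UV = (-490, -40, -782), UW = (-165, 56, -69), UX = (435, -484, -759).
UW × UX = (-75900, -155250, 55500).
UV · (UW × UX) = 0.
The scalar triple product vanishes, so the four points are coplanar.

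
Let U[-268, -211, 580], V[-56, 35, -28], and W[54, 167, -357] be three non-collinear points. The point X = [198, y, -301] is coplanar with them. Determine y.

Coplanarity requires UV · (UW × UX) = 0.
UV = (212, 246, -608), UW = (322, 378, -937); the triple product is linear in y with coefficient 2868 and constant term -524844.
Setting it to zero: y = 183.

183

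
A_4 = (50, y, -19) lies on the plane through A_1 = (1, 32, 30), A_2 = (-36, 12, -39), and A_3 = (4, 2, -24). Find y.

-16

The plane through A_1, A_2, A_3 has equation −990x − 2205y + 1170z = -36450.
Substituting A_4: (-2205)y + (-71730) = -36450, so y = -16.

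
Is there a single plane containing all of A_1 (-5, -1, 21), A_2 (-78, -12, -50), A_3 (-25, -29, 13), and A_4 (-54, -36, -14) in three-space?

Yes

A normal to the plane through A_1, A_2, A_3 is n = A_1A_2 × A_1A_3 = (-1900, 836, 1824).
The plane has equation n·P = 46968. For A_4: n·A_4 = 46968.
Equal, so A_4 lies in the plane and all four are coplanar.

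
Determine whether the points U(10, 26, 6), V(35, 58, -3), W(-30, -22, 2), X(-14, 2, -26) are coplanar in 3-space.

No

With U as base: UV = (25, 32, -9), UW = (-40, -48, -4), UX = (-24, -24, -32).
UW × UX = (1440, -1184, -192).
UV · (UW × UX) = -160.
Since -160 ≠ 0, the four points are not coplanar.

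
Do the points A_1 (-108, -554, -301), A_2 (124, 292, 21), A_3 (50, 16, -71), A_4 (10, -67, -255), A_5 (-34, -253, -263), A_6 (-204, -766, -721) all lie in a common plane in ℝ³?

No

The plane through A_1, A_2, A_3 has normal n = A_1A_2 × A_1A_3 = (11040, -2484, -1428) and equation n·P = 613644.
Checking the remaining points: n·A_4 = 640968, n·A_5 = 628656, n·A_6 = 680172.
Since n·A_4 = 640968 ≠ 613644, A_4 is off the plane and the points are not all coplanar.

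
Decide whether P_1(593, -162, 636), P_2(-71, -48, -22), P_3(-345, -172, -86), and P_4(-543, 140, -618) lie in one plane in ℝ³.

With P_1 as base: P_1P_2 = (-664, 114, -658), P_1P_3 = (-938, -10, -722), P_1P_4 = (-1136, 302, -1254).
P_1P_3 × P_1P_4 = (230584, -356060, -294636).
P_1P_2 · (P_1P_3 × P_1P_4) = 171872.
Since 171872 ≠ 0, the four points are not coplanar.

No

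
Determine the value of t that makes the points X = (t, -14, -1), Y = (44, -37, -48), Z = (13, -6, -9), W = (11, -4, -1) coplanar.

The points are coplanar iff XY · (XZ × XW) = 0.
Expanding, this is linear in t: (-170)t + (3570) = 0.
So t = 21.

21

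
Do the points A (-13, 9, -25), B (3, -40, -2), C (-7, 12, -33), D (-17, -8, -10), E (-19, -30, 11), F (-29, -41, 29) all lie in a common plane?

No

The plane through A, B, C has normal n = AB × AC = (323, 266, 342) and equation n·P = -10355.
Checking the remaining points: n·D = -11039, n·E = -10355, n·F = -10355.
Since n·D = -11039 ≠ -10355, D is off the plane and the points are not all coplanar.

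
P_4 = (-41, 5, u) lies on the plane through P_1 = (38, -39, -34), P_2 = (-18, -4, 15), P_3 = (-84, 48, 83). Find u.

The plane through P_1, P_2, P_3 has equation −168x + 574y − 602z = -8302.
Substituting P_4: (-602)u + (9758) = -8302, so u = 30.

30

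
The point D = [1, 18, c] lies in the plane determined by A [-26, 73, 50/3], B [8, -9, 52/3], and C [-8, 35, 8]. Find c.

1/3

Coplanarity requires AB · (AC × AD) = 0.
AB = (34, -82, 2/3), AC = (18, -38, -26/3); the triple product is linear in c with coefficient 184 and constant term -184/3.
Setting it to zero: c = 1/3.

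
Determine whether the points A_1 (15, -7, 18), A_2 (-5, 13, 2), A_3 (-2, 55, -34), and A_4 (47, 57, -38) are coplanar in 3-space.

No

With A_1 as base: A_1A_2 = (-20, 20, -16), A_1A_3 = (-17, 62, -52), A_1A_4 = (32, 64, -56).
A_1A_3 × A_1A_4 = (-144, -2616, -3072).
A_1A_2 · (A_1A_3 × A_1A_4) = -288.
Since -288 ≠ 0, the four points are not coplanar.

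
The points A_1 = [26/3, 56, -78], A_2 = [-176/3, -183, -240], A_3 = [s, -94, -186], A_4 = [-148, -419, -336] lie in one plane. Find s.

-94/3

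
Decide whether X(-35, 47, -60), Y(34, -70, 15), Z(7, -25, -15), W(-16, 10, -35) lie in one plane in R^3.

A normal to the plane through X, Y, Z is n = XY × XZ = (135, 45, -54).
The plane has equation n·P = 630. For W: n·W = 180.
180 ≠ 630, so W is off the plane.

No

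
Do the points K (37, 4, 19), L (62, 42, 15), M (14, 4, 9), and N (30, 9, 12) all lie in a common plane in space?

No

The four points are coplanar iff the 3×3 determinant with rows KL, KM, KN is zero.
Rows: (25, 38, -4), (-23, 0, -10), (-7, 5, -7).
Expanding along the first row: (25)(50) − (38)(91) + (-4)(-115) = -1748.
Nonzero ⇒ not coplanar.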